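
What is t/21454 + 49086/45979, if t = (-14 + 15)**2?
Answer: 1053137023/986433466 ≈ 1.0676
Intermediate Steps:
t = 1 (t = 1**2 = 1)
t/21454 + 49086/45979 = 1/21454 + 49086/45979 = 1053137023/986433466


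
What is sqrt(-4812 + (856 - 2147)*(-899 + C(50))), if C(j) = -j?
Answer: sqrt(1220347) ≈ 1104.7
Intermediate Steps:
sqrt(-4812 + (856 - 2147)*(-899 + C(50))) = sqrt(-4812 + (856 - 2147)*(-899 - 1*50)) = sqrt(-4812 - 1291*(-899 - 50)) = sqrt(-4812 - 1291*(-949)) = sqrt(-4812 + 1225159) = sqrt(1220347)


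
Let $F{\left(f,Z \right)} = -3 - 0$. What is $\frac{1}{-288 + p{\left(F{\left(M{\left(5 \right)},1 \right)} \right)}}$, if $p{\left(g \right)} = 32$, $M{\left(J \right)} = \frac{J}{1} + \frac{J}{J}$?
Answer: $- \frac{1}{256} \approx -0.0039063$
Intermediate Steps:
$M{\left(J \right)} = 1 + J$ ($M{\left(J \right)} = J 1 + 1 = J + 1 = 1 + J$)
$F{\left(f,Z \right)} = -3$ ($F{\left(f,Z \right)} = -3 + 0 = -3$)
$\frac{1}{-288 + p{\left(F{\left(M{\left(5 \right)},1 \right)} \right)}} = \frac{1}{-288 + 32} = \frac{1}{-256} = - \frac{1}{256}$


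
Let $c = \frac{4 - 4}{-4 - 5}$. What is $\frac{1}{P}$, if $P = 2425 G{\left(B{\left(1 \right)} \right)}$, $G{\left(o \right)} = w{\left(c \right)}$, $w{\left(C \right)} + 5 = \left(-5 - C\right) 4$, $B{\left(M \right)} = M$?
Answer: $- \frac{1}{60625} \approx -1.6495 \cdot 10^{-5}$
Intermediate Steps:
$c = 0$ ($c = \frac{0}{-9} = 0 \left(- \frac{1}{9}\right) = 0$)
$w{\left(C \right)} = -25 - 4 C$ ($w{\left(C \right)} = -5 + \left(-5 - C\right) 4 = -5 - \left(20 + 4 C\right) = -25 - 4 C$)
$G{\left(o \right)} = -25$ ($G{\left(o \right)} = -25 - 0 = -25 + 0 = -25$)
$P = -60625$ ($P = 2425 \left(-25\right) = -60625$)
$\frac{1}{P} = \frac{1}{-60625} = - \frac{1}{60625}$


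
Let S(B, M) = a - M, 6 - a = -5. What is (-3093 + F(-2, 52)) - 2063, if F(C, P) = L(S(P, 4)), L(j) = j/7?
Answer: -5155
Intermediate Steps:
a = 11 (a = 6 - 1*(-5) = 6 + 5 = 11)
S(B, M) = 11 - M
L(j) = j/7 (L(j) = j*(1/7) = j/7)
F(C, P) = 1 (F(C, P) = (11 - 1*4)/7 = (11 - 4)/7 = (1/7)*7 = 1)
(-3093 + F(-2, 52)) - 2063 = (-3093 + 1) - 2063 = -3092 - 2063 = -5155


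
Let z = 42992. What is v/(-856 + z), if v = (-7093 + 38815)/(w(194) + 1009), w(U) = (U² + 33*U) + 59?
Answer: 15861/950293208 ≈ 1.6691e-5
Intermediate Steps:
w(U) = 59 + U² + 33*U
v = 15861/22553 (v = (-7093 + 38815)/((59 + 194² + 33*194) + 1009) = 31722/((59 + 37636 + 6402) + 1009) = 31722/(44097 + 1009) = 31722/45106 = 31722*(1/45106) = 15861/22553 ≈ 0.70328)
v/(-856 + z) = 15861/(22553*(-856 + 42992)) = (15861/22553)/42136 = (15861/22553)*(1/42136) = 15861/950293208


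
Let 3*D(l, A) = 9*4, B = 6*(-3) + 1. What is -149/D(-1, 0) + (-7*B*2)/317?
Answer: -44377/3804 ≈ -11.666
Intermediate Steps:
B = -17 (B = -18 + 1 = -17)
D(l, A) = 12 (D(l, A) = (9*4)/3 = (⅓)*36 = 12)
-149/D(-1, 0) + (-7*B*2)/317 = -149/12 + (-7*(-17)*2)/317 = -149*1/12 + (119*2)*(1/317) = -149/12 + 238*(1/317) = -149/12 + 238/317 = -44377/3804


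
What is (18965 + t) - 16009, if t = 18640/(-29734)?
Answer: 43937532/14867 ≈ 2955.4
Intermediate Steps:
t = -9320/14867 (t = 18640*(-1/29734) = -9320/14867 ≈ -0.62689)
(18965 + t) - 16009 = (18965 - 9320/14867) - 16009 = 281943335/14867 - 16009 = 43937532/14867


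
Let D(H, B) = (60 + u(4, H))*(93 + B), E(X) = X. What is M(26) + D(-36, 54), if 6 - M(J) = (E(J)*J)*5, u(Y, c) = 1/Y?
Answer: 21931/4 ≈ 5482.8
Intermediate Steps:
D(H, B) = 22413/4 + 241*B/4 (D(H, B) = (60 + 1/4)*(93 + B) = (60 + ¼)*(93 + B) = 241*(93 + B)/4 = 22413/4 + 241*B/4)
M(J) = 6 - 5*J² (M(J) = 6 - J*J*5 = 6 - J²*5 = 6 - 5*J²)
M(26) + D(-36, 54) = (6 - 5*26²) + (22413/4 + (241/4)*54) = (6 - 5*676) + (22413/4 + 6507/2) = (6 - 3380) + 35427/4 = -3374 + 35427/4 = 21931/4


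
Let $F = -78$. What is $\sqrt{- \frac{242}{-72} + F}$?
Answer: $\frac{i \sqrt{2687}}{6} \approx 8.6394 i$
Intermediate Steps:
$\sqrt{- \frac{242}{-72} + F} = \sqrt{- \frac{242}{-72} - 78} = \sqrt{\left(-242\right) \left(- \frac{1}{72}\right) - 78} = \sqrt{\frac{121}{36} - 78} = \sqrt{- \frac{2687}{36}} = \frac{i \sqrt{2687}}{6}$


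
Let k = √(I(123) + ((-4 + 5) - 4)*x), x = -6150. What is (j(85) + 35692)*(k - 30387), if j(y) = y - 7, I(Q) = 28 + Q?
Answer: -1086942990 + 35770*√18601 ≈ -1.0821e+9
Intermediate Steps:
j(y) = -7 + y
k = √18601 (k = √((28 + 123) + ((-4 + 5) - 4)*(-6150)) = √(151 + (1 - 4)*(-6150)) = √(151 - 3*(-6150)) = √(151 + 18450) = √18601 ≈ 136.39)
(j(85) + 35692)*(k - 30387) = ((-7 + 85) + 35692)*(√18601 - 30387) = (78 + 35692)*(-30387 + √18601) = 35770*(-30387 + √18601) = -1086942990 + 35770*√18601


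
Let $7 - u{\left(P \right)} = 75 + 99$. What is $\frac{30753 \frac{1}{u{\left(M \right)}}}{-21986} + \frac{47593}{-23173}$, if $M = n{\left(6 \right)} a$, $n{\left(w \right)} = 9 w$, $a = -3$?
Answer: $- \frac{174032770297}{85083423526} \approx -2.0454$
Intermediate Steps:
$M = -162$ ($M = 9 \cdot 6 \left(-3\right) = 54 \left(-3\right) = -162$)
$u{\left(P \right)} = -167$ ($u{\left(P \right)} = 7 - \left(75 + 99\right) = 7 - 174 = -167$)
$\frac{30753 \frac{1}{u{\left(M \right)}}}{-21986} + \frac{47593}{-23173} = \frac{30753 \frac{1}{-167}}{-21986} + \frac{47593}{-23173} = 30753 \left(- \frac{1}{167}\right) \left(- \frac{1}{21986}\right) + 47593 \left(- \frac{1}{23173}\right) = \left(- \frac{30753}{167}\right) \left(- \frac{1}{21986}\right) - \frac{47593}{23173} = \frac{30753}{3671662} - \frac{47593}{23173} = - \frac{174032770297}{85083423526}$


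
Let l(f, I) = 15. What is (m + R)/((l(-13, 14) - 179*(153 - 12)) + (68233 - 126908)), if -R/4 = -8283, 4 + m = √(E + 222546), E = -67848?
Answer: -33128/83899 - √154698/83899 ≈ -0.39954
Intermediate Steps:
m = -4 + √154698 (m = -4 + √(-67848 + 222546) = -4 + √154698 ≈ 389.32)
R = 33132 (R = -4*(-8283) = 33132)
(m + R)/((l(-13, 14) - 179*(153 - 12)) + (68233 - 126908)) = ((-4 + √154698) + 33132)/((15 - 179*(153 - 12)) + (68233 - 126908)) = (33128 + √154698)/((15 - 179*141) - 58675) = (33128 + √154698)/((15 - 25239) - 58675) = (33128 + √154698)/(-25224 - 58675) = (33128 + √154698)/(-83899) = (33128 + √154698)*(-1/83899) = -33128/83899 - √154698/83899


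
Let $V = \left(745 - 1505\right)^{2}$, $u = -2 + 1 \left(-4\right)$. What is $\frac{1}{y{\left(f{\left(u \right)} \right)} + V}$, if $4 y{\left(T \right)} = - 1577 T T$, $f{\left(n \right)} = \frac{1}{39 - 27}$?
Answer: $\frac{576}{332696023} \approx 1.7313 \cdot 10^{-6}$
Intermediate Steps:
$u = -6$ ($u = -2 - 4 = -6$)
$f{\left(n \right)} = \frac{1}{12}$
$y{\left(T \right)} = - \frac{1577 T^{2}}{4}$ ($y{\left(T \right)} = \frac{- 1577 T T}{4} = \frac{\left(-1577\right) T^{2}}{4} = - \frac{1577 T^{2}}{4}$)
$V = 577600$ ($V = \left(-760\right)^{2} = 577600$)
$\frac{1}{y{\left(f{\left(u \right)} \right)} + V} = \frac{1}{- \frac{1577}{4 \cdot 144} + 577600} = \frac{1}{\left(- \frac{1577}{4}\right) \frac{1}{144} + 577600} = \frac{1}{- \frac{1577}{576} + 577600} = \frac{1}{\frac{332696023}{576}} = \frac{576}{332696023}$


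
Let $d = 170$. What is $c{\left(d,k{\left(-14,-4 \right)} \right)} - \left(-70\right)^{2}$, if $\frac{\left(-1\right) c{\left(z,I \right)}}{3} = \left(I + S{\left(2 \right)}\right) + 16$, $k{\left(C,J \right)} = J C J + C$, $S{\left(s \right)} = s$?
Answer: $-4240$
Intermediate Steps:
$k{\left(C,J \right)} = C + C J^{2}$ ($k{\left(C,J \right)} = C J J + C = C J^{2} + C = C + C J^{2}$)
$c{\left(z,I \right)} = -54 - 3 I$ ($c{\left(z,I \right)} = - 3 \left(\left(I + 2\right) + 16\right) = - 3 \left(\left(2 + I\right) + 16\right) = - 3 \left(18 + I\right) = -54 - 3 I$)
$c{\left(d,k{\left(-14,-4 \right)} \right)} - \left(-70\right)^{2} = \left(-54 - 3 \left(- 14 \left(1 + \left(-4\right)^{2}\right)\right)\right) - \left(-70\right)^{2} = \left(-54 - 3 \left(- 14 \left(1 + 16\right)\right)\right) - 4900 = \left(-54 - 3 \left(\left(-14\right) 17\right)\right) - 4900 = \left(-54 - -714\right) - 4900 = \left(-54 + 714\right) - 4900 = 660 - 4900 = -4240$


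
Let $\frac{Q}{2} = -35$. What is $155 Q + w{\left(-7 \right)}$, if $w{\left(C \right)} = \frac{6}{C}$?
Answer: $- \frac{75956}{7} \approx -10851.0$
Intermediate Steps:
$Q = -70$ ($Q = 2 \left(-35\right) = -70$)
$155 Q + w{\left(-7 \right)} = 155 \left(-70\right) + \frac{6}{-7} = -10850 + 6 \left(- \frac{1}{7}\right) = -10850 - \frac{6}{7} = - \frac{75956}{7}$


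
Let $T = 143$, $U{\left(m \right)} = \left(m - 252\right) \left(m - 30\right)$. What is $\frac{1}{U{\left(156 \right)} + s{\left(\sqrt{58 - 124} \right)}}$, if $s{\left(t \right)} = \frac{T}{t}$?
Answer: $- \frac{72576}{877881155} + \frac{13 i \sqrt{66}}{877881155} \approx -8.2672 \cdot 10^{-5} + 1.203 \cdot 10^{-7} i$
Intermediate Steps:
$U{\left(m \right)} = \left(-252 + m\right) \left(-30 + m\right)$
$s{\left(t \right)} = \frac{143}{t}$
$\frac{1}{U{\left(156 \right)} + s{\left(\sqrt{58 - 124} \right)}} = \frac{1}{\left(7560 + 156^{2} - 43992\right) + \frac{143}{\sqrt{58 - 124}}} = \frac{1}{\left(7560 + 24336 - 43992\right) + \frac{143}{\sqrt{-66}}} = \frac{1}{-12096 + \frac{143}{i \sqrt{66}}} = \frac{1}{-12096 + 143 \left(- \frac{i \sqrt{66}}{66}\right)} = \frac{1}{-12096 - \frac{13 i \sqrt{66}}{6}}$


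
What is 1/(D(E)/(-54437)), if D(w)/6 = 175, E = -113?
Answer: -54437/1050 ≈ -51.845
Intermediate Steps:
D(w) = 1050 (D(w) = 6*175 = 1050)
1/(D(E)/(-54437)) = 1/(1050/(-54437)) = 1/(1050*(-1/54437)) = 1/(-1050/54437) = -54437/1050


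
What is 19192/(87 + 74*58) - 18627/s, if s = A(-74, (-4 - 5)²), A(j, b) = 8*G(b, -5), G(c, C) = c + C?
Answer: -69898897/2662432 ≈ -26.254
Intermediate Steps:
G(c, C) = C + c
A(j, b) = -40 + 8*b (A(j, b) = 8*(-5 + b) = -40 + 8*b)
s = 608 (s = -40 + 8*(-4 - 5)² = -40 + 8*(-9)² = -40 + 8*81 = -40 + 648 = 608)
19192/(87 + 74*58) - 18627/s = 19192/(87 + 74*58) - 18627/608 = 19192/(87 + 4292) - 18627*1/608 = 19192/4379 - 18627/608 = -69898897/2662432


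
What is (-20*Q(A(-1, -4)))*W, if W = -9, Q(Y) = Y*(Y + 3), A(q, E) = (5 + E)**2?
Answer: 720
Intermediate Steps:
Q(Y) = Y*(3 + Y)
(-20*Q(A(-1, -4)))*W = -20*(5 - 4)**2*(3 + (5 - 4)**2)*(-9) = -20*1**2*(3 + 1**2)*(-9) = -20*(3 + 1)*(-9) = -20*4*(-9) = -80*(-9) = 720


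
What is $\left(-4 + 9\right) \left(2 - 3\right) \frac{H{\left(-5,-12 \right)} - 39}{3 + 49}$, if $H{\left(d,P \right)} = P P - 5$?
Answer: $- \frac{125}{13} \approx -9.6154$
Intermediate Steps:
$H{\left(d,P \right)} = -5 + P^{2}$ ($H{\left(d,P \right)} = P^{2} - 5 = -5 + P^{2}$)
$\left(-4 + 9\right) \left(2 - 3\right) \frac{H{\left(-5,-12 \right)} - 39}{3 + 49} = \left(-4 + 9\right) \left(2 - 3\right) \frac{\left(-5 + \left(-12\right)^{2}\right) - 39}{3 + 49} = 5 \left(-1\right) \frac{\left(-5 + 144\right) - 39}{52} = - 5 \left(139 - 39\right) \frac{1}{52} = - 5 \cdot 100 \cdot \frac{1}{52} = \left(-5\right) \frac{25}{13} = - \frac{125}{13}$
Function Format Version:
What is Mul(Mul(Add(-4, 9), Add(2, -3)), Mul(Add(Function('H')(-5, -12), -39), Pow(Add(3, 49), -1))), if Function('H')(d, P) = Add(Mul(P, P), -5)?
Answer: Rational(-125, 13) ≈ -9.6154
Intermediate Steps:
Function('H')(d, P) = Add(-5, Pow(P, 2)) (Function('H')(d, P) = Add(Pow(P, 2), -5) = Add(-5, Pow(P, 2)))
Mul(Mul(Add(-4, 9), Add(2, -3)), Mul(Add(Function('H')(-5, -12), -39), Pow(Add(3, 49), -1))) = Mul(Mul(Add(-4, 9), Add(2, -3)), Mul(Add(Add(-5, Pow(-12, 2)), -39), Pow(Add(3, 49), -1))) = Mul(Mul(5, -1), Mul(Add(Add(-5, 144), -39), Pow(52, -1))) = Mul(-5, Mul(Add(139, -39), Rational(1, 52))) = Mul(-5, Mul(100, Rational(1, 52))) = Mul(-5, Rational(25, 13)) = Rational(-125, 13)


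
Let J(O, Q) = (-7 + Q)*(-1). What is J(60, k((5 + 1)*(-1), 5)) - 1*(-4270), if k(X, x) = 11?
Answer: 4266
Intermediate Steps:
J(O, Q) = 7 - Q
J(60, k((5 + 1)*(-1), 5)) - 1*(-4270) = (7 - 1*11) - 1*(-4270) = (7 - 11) + 4270 = -4 + 4270 = 4266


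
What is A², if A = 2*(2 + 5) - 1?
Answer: 169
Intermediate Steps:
A = 13 (A = 2*7 - 1 = 14 - 1 = 13)
A² = 13² = 169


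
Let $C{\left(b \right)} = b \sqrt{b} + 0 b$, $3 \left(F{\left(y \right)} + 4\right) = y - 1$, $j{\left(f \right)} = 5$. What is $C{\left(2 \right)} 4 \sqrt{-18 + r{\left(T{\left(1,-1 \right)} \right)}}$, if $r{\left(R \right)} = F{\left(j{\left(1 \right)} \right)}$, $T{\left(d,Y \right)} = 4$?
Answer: $\frac{16 i \sqrt{93}}{3} \approx 51.433 i$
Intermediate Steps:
$F{\left(y \right)} = - \frac{13}{3} + \frac{y}{3}$ ($F{\left(y \right)} = -4 + \frac{y - 1}{3} = -4 + \frac{-1 + y}{3} = -4 + \left(- \frac{1}{3} + \frac{y}{3}\right) = - \frac{13}{3} + \frac{y}{3}$)
$r{\left(R \right)} = - \frac{8}{3}$ ($r{\left(R \right)} = - \frac{13}{3} + \frac{1}{3} \cdot 5 = - \frac{13}{3} + \frac{5}{3} = - \frac{8}{3}$)
$C{\left(b \right)} = b^{\frac{3}{2}}$ ($C{\left(b \right)} = b^{\frac{3}{2}} + 0 = b^{\frac{3}{2}}$)
$C{\left(2 \right)} 4 \sqrt{-18 + r{\left(T{\left(1,-1 \right)} \right)}} = 2^{\frac{3}{2}} \cdot 4 \sqrt{-18 - \frac{8}{3}} = 2 \sqrt{2} \cdot 4 \sqrt{- \frac{62}{3}} = 8 \sqrt{2} \frac{i \sqrt{186}}{3} = \frac{16 i \sqrt{93}}{3}$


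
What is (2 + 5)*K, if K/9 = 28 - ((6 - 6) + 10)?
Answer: 1134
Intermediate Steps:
K = 162 (K = 9*(28 - ((6 - 6) + 10)) = 9*(28 - (0 + 10)) = 9*(28 - 1*10) = 9*(28 - 10) = 9*18 = 162)
(2 + 5)*K = (2 + 5)*162 = 7*162 = 1134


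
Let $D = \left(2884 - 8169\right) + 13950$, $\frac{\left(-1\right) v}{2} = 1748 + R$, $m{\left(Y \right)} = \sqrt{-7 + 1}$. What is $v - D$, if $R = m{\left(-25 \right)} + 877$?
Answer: $-13915 - 2 i \sqrt{6} \approx -13915.0 - 4.899 i$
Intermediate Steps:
$m{\left(Y \right)} = i \sqrt{6}$ ($m{\left(Y \right)} = \sqrt{-6} = i \sqrt{6}$)
$R = 877 + i \sqrt{6}$ ($R = i \sqrt{6} + 877 = 877 + i \sqrt{6} \approx 877.0 + 2.4495 i$)
$v = -5250 - 2 i \sqrt{6}$ ($v = - 2 \left(1748 + \left(877 + i \sqrt{6}\right)\right) = - 2 \left(2625 + i \sqrt{6}\right) = -5250 - 2 i \sqrt{6} \approx -5250.0 - 4.899 i$)
$D = 8665$ ($D = -5285 + 13950 = 8665$)
$v - D = \left(-5250 - 2 i \sqrt{6}\right) - 8665 = -13915 - 2 i \sqrt{6}$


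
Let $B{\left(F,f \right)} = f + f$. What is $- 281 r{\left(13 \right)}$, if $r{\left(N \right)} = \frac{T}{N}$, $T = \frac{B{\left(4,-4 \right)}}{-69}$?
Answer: $- \frac{2248}{897} \approx -2.5061$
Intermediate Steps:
$B{\left(F,f \right)} = 2 f$
$T = \frac{8}{69}$ ($T = \frac{2 \left(-4\right)}{-69} = \left(-8\right) \left(- \frac{1}{69}\right) = \frac{8}{69} \approx 0.11594$)
$r{\left(N \right)} = \frac{8}{69 N}$
$- 281 r{\left(13 \right)} = - 281 \frac{8}{69 \cdot 13} = - 281 \cdot \frac{8}{69} \cdot \frac{1}{13} = \left(-281\right) \frac{8}{897} = - \frac{2248}{897}$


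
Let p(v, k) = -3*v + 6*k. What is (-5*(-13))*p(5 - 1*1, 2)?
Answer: 0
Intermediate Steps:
(-5*(-13))*p(5 - 1*1, 2) = (-5*(-13))*(-3*(5 - 1*1) + 6*2) = 65*(-3*(5 - 1) + 12) = 65*(-3*4 + 12) = 65*(-12 + 12) = 65*0 = 0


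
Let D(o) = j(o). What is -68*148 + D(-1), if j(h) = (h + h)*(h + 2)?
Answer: -10066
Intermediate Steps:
j(h) = 2*h*(2 + h) (j(h) = (2*h)*(2 + h) = 2*h*(2 + h))
D(o) = 2*o*(2 + o)
-68*148 + D(-1) = -68*148 + 2*(-1)*(2 - 1) = -10064 + 2*(-1)*1 = -10064 - 2 = -10066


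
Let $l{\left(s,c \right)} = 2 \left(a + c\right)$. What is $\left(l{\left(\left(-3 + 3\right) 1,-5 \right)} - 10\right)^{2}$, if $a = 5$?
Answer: $100$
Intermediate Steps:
$l{\left(s,c \right)} = 10 + 2 c$ ($l{\left(s,c \right)} = 2 \left(5 + c\right) = 10 + 2 c$)
$\left(l{\left(\left(-3 + 3\right) 1,-5 \right)} - 10\right)^{2} = \left(\left(10 + 2 \left(-5\right)\right) - 10\right)^{2} = \left(\left(10 - 10\right) - 10\right)^{2} = \left(0 - 10\right)^{2} = \left(-10\right)^{2} = 100$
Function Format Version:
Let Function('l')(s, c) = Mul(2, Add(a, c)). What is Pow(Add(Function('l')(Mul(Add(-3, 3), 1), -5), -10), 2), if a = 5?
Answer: 100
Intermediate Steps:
Function('l')(s, c) = Add(10, Mul(2, c)) (Function('l')(s, c) = Mul(2, Add(5, c)) = Add(10, Mul(2, c)))
Pow(Add(Function('l')(Mul(Add(-3, 3), 1), -5), -10), 2) = Pow(Add(Add(10, Mul(2, -5)), -10), 2) = Pow(Add(Add(10, -10), -10), 2) = Pow(Add(0, -10), 2) = Pow(-10, 2) = 100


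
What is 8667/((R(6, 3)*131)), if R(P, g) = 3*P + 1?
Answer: 8667/2489 ≈ 3.4821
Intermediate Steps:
R(P, g) = 1 + 3*P
8667/((R(6, 3)*131)) = 8667/(((1 + 3*6)*131)) = 8667/(((1 + 18)*131)) = 8667/((19*131)) = 8667/2489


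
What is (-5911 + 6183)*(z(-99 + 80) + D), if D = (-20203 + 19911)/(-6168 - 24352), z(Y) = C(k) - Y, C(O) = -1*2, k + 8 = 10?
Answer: 17650488/3815 ≈ 4626.6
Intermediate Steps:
k = 2 (k = -8 + 10 = 2)
C(O) = -2
z(Y) = -2 - Y
D = 73/7630 (D = -292/(-30520) = -292*(-1/30520) = 73/7630 ≈ 0.0095675)
(-5911 + 6183)*(z(-99 + 80) + D) = (-5911 + 6183)*((-2 - (-99 + 80)) + 73/7630) = 272*((-2 - 1*(-19)) + 73/7630) = 272*((-2 + 19) + 73/7630) = 272*(17 + 73/7630) = 272*(129783/7630) = 17650488/3815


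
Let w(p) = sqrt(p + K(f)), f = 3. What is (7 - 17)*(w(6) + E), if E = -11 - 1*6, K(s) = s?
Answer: 140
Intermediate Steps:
E = -17 (E = -11 - 6 = -17)
w(p) = sqrt(3 + p) (w(p) = sqrt(p + 3) = sqrt(3 + p))
(7 - 17)*(w(6) + E) = (7 - 17)*(sqrt(3 + 6) - 17) = -10*(sqrt(9) - 17) = -10*(3 - 17) = -10*(-14) = 140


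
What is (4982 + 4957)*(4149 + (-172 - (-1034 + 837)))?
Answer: 41485386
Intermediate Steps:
(4982 + 4957)*(4149 + (-172 - (-1034 + 837))) = 9939*(4149 + (-172 - 1*(-197))) = 9939*(4149 + (-172 + 197)) = 9939*(4149 + 25) = 9939*4174 = 41485386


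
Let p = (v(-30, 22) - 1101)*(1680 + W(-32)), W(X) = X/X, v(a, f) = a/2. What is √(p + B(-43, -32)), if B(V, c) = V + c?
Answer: I*√1876071 ≈ 1369.7*I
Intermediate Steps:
v(a, f) = a/2 (v(a, f) = a*(½) = a/2)
W(X) = 1
p = -1875996 (p = ((½)*(-30) - 1101)*(1680 + 1) = (-15 - 1101)*1681 = -1116*1681 = -1875996)
√(p + B(-43, -32)) = √(-1875996 + (-43 - 32)) = √(-1875996 - 75) = √(-1876071) = I*√1876071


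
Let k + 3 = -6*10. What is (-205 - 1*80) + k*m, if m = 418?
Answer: -26619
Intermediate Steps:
k = -63 (k = -3 - 6*10 = -3 - 60 = -63)
(-205 - 1*80) + k*m = (-205 - 1*80) - 63*418 = (-205 - 80) - 26334 = -285 - 26334 = -26619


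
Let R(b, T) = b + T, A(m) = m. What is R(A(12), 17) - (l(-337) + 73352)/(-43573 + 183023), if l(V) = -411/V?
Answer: 267624963/9398930 ≈ 28.474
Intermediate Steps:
R(b, T) = T + b
R(A(12), 17) - (l(-337) + 73352)/(-43573 + 183023) = (17 + 12) - (-411/(-337) + 73352)/(-43573 + 183023) = 29 - (-411*(-1/337) + 73352)/139450 = 29 - (411/337 + 73352)/139450 = 29 - 24720035/(337*139450) = 29 - 1*4944007/9398930 = 29 - 4944007/9398930 = 267624963/9398930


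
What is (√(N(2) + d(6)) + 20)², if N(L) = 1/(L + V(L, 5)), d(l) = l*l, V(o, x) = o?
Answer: (40 + √145)²/4 ≈ 677.08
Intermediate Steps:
d(l) = l²
N(L) = 1/(2*L) (N(L) = 1/(L + L) = 1/(2*L))
(√(N(2) + d(6)) + 20)² = (√((½)/2 + 6²) + 20)² = (√((½)*(½) + 36) + 20)² = (√(¼ + 36) + 20)² = (√(145/4) + 20)² = (√145/2 + 20)² = (20 + √145/2)²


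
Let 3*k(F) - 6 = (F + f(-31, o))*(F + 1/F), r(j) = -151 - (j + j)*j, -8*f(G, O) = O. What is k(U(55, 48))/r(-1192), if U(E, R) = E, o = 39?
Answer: -608033/1875640140 ≈ -0.00032417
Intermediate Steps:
f(G, O) = -O/8
r(j) = -151 - 2*j**2 (r(j) = -151 - 2*j*j = -151 - 2*j**2)
k(F) = 2 + (-39/8 + F)*(F + 1/F)/3 (k(F) = 2 + ((F - 1/8*39)*(F + 1/F))/3 = 2 + ((F - 39/8)*(F + 1/F))/3 = 2 + ((-39/8 + F)*(F + 1/F))/3 = 2 + (-39/8 + F)*(F + 1/F)/3)
k(U(55, 48))/r(-1192) = ((1/24)*(-39 + 55*(56 - 39*55 + 8*55**2))/55)/(-151 - 2*(-1192)**2) = ((1/24)*(1/55)*(-39 + 55*(56 - 2145 + 8*3025)))/(-151 - 2*1420864) = ((1/24)*(1/55)*(-39 + 55*(56 - 2145 + 24200)))/(-151 - 2841728) = ((1/24)*(1/55)*(-39 + 55*22111))/(-2841879) = ((1/24)*(1/55)*(-39 + 1216105))*(-1/2841879) = ((1/24)*(1/55)*1216066)*(-1/2841879) = (608033/660)*(-1/2841879) = -608033/1875640140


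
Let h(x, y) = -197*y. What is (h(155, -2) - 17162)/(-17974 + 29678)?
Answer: -2096/1463 ≈ -1.4327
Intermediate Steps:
(h(155, -2) - 17162)/(-17974 + 29678) = (-197*(-2) - 17162)/(-17974 + 29678) = (394 - 17162)/11704 = -16768*1/11704 = -2096/1463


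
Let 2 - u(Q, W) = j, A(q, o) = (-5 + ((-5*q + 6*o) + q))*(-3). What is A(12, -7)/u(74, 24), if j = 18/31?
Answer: 8835/44 ≈ 200.80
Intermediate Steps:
A(q, o) = 15 - 18*o + 12*q (A(q, o) = (-5 + (-4*q + 6*o))*(-3) = (-5 - 4*q + 6*o)*(-3) = 15 - 18*o + 12*q)
j = 18/31 (j = 18*(1/31) = 18/31 ≈ 0.58065)
u(Q, W) = 44/31 (u(Q, W) = 2 - 1*18/31 = 2 - 18/31 = 44/31)
A(12, -7)/u(74, 24) = (15 - 18*(-7) + 12*12)/(44/31) = (15 + 126 + 144)*(31/44) = 285*(31/44) = 8835/44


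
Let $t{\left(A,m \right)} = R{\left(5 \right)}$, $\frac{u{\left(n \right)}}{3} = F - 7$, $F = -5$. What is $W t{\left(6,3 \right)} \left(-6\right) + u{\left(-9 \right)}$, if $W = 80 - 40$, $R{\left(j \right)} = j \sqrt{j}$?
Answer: $-36 - 1200 \sqrt{5} \approx -2719.3$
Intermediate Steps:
$R{\left(j \right)} = j^{\frac{3}{2}}$
$u{\left(n \right)} = -36$ ($u{\left(n \right)} = 3 \left(-5 - 7\right) = 3 \left(-12\right) = -36$)
$t{\left(A,m \right)} = 5 \sqrt{5}$ ($t{\left(A,m \right)} = 5^{\frac{3}{2}} = 5 \sqrt{5}$)
$W = 40$ ($W = 80 - 40 = 40$)
$W t{\left(6,3 \right)} \left(-6\right) + u{\left(-9 \right)} = 40 \cdot 5 \sqrt{5} \left(-6\right) - 36 = 40 \left(- 30 \sqrt{5}\right) - 36 = - 1200 \sqrt{5} - 36 = -36 - 1200 \sqrt{5}$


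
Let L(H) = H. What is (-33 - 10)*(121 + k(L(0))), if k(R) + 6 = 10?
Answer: -5375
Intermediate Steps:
k(R) = 4 (k(R) = -6 + 10 = 4)
(-33 - 10)*(121 + k(L(0))) = (-33 - 10)*(121 + 4) = -43*125 = -5375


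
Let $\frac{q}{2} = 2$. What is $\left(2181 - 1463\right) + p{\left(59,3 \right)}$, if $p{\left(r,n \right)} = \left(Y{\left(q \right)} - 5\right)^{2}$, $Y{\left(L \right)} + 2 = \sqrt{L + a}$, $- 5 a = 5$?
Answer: $770 - 14 \sqrt{3} \approx 745.75$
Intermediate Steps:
$q = 4$ ($q = 2 \cdot 2 = 4$)
$a = -1$ ($a = \left(- \frac{1}{5}\right) 5 = -1$)
$Y{\left(L \right)} = -2 + \sqrt{-1 + L}$ ($Y{\left(L \right)} = -2 + \sqrt{L - 1} = -2 + \sqrt{-1 + L}$)
$p{\left(r,n \right)} = \left(-7 + \sqrt{3}\right)^{2}$ ($p{\left(r,n \right)} = \left(\left(-2 + \sqrt{-1 + 4}\right) - 5\right)^{2} = \left(\left(-2 + \sqrt{3}\right) - 5\right)^{2} = \left(-7 + \sqrt{3}\right)^{2}$)
$\left(2181 - 1463\right) + p{\left(59,3 \right)} = \left(2181 - 1463\right) + \left(7 - \sqrt{3}\right)^{2} = 718 + \left(7 - \sqrt{3}\right)^{2}$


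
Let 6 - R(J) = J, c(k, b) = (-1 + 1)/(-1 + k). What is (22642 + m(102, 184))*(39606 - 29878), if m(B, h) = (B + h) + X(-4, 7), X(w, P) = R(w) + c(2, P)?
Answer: 223140864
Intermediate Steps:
c(k, b) = 0 (c(k, b) = 0/(-1 + k) = 0)
R(J) = 6 - J
X(w, P) = 6 - w (X(w, P) = (6 - w) + 0 = 6 - w)
m(B, h) = 10 + B + h (m(B, h) = (B + h) + (6 - 1*(-4)) = (B + h) + (6 + 4) = (B + h) + 10 = 10 + B + h)
(22642 + m(102, 184))*(39606 - 29878) = (22642 + (10 + 102 + 184))*(39606 - 29878) = (22642 + 296)*9728 = 22938*9728 = 223140864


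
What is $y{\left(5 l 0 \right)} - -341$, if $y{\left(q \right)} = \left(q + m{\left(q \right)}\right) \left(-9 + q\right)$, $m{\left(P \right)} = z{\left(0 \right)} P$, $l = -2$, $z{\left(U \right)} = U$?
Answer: $341$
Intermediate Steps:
$m{\left(P \right)} = 0$ ($m{\left(P \right)} = 0 P = 0$)
$y{\left(q \right)} = q \left(-9 + q\right)$ ($y{\left(q \right)} = \left(q + 0\right) \left(-9 + q\right) = q \left(-9 + q\right)$)
$y{\left(5 l 0 \right)} - -341 = 5 \left(-2\right) 0 \left(-9 + 5 \left(-2\right) 0\right) - -341 = \left(-10\right) 0 \left(-9 - 0\right) + 341 = 0 \left(-9 + 0\right) + 341 = 0 \left(-9\right) + 341 = 0 + 341 = 341$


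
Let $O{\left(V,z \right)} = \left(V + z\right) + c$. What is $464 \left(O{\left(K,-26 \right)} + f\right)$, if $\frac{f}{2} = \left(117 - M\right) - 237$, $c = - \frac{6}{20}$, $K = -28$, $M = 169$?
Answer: $- \frac{1466936}{5} \approx -2.9339 \cdot 10^{5}$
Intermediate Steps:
$c = - \frac{3}{10}$ ($c = \left(-6\right) \frac{1}{20} = - \frac{3}{10} \approx -0.3$)
$O{\left(V,z \right)} = - \frac{3}{10} + V + z$ ($O{\left(V,z \right)} = \left(V + z\right) - \frac{3}{10} = - \frac{3}{10} + V + z$)
$f = -578$ ($f = 2 \left(\left(117 - 169\right) - 237\right) = 2 \left(-52 - 237\right) = 2 \left(-289\right) = -578$)
$464 \left(O{\left(K,-26 \right)} + f\right) = 464 \left(\left(- \frac{3}{10} - 28 - 26\right) - 578\right) = 464 \left(- \frac{543}{10} - 578\right) = 464 \left(- \frac{6323}{10}\right) = - \frac{1466936}{5}$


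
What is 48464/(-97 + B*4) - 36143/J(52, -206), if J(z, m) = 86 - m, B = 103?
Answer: 2766443/91980 ≈ 30.077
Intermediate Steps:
48464/(-97 + B*4) - 36143/J(52, -206) = 48464/(-97 + 103*4) - 36143/(86 - 1*(-206)) = 48464/(-97 + 412) - 36143/(86 + 206) = 48464/315 - 36143/292 = 2766443/91980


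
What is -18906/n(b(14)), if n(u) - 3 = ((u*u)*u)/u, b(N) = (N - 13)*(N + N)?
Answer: -18906/787 ≈ -24.023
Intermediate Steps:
b(N) = 2*N*(-13 + N) (b(N) = (-13 + N)*(2*N) = 2*N*(-13 + N))
n(u) = 3 + u**2 (n(u) = 3 + ((u*u)*u)/u = 3 + (u**2*u)/u = 3 + u**3/u = 3 + u**2)
-18906/n(b(14)) = -18906/(3 + (2*14*(-13 + 14))**2) = -18906/(3 + (2*14*1)**2) = -18906/(3 + 28**2) = -18906/(3 + 784) = -18906/787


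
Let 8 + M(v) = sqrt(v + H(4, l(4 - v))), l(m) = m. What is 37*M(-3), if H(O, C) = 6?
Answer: -296 + 37*sqrt(3) ≈ -231.91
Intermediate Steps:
M(v) = -8 + sqrt(6 + v) (M(v) = -8 + sqrt(v + 6) = -8 + sqrt(6 + v))
37*M(-3) = 37*(-8 + sqrt(6 - 3)) = 37*(-8 + sqrt(3)) = -296 + 37*sqrt(3)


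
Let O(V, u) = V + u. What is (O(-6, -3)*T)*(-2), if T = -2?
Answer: -36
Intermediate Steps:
(O(-6, -3)*T)*(-2) = ((-6 - 3)*(-2))*(-2) = -9*(-2)*(-2) = 18*(-2) = -36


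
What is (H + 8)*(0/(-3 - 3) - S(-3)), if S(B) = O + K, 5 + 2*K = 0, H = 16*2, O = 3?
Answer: -20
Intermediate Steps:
H = 32
K = -5/2 (K = -5/2 + (½)*0 = -5/2 + 0 = -5/2 ≈ -2.5000)
S(B) = ½ (S(B) = 3 - 5/2 = ½)
(H + 8)*(0/(-3 - 3) - S(-3)) = (32 + 8)*(0/(-3 - 3) - 1*½) = 40*(0/(-6) - ½) = 40*(-⅙*0 - ½) = 40*(0 - ½) = 40*(-½) = -20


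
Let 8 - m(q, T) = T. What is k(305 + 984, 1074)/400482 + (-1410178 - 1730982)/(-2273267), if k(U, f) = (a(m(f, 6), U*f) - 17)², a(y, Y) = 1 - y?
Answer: 69928587646/50577917483 ≈ 1.3826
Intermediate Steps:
m(q, T) = 8 - T
k(U, f) = 324 (k(U, f) = ((1 - (8 - 1*6)) - 17)² = ((1 - (8 - 6)) - 17)² = ((1 - 1*2) - 17)² = ((1 - 2) - 17)² = (-1 - 17)² = (-18)² = 324)
k(305 + 984, 1074)/400482 + (-1410178 - 1730982)/(-2273267) = 324/400482 + (-1410178 - 1730982)/(-2273267) = 324*(1/400482) - 3141160*(-1/2273267) = 18/22249 + 3141160/2273267 = 69928587646/50577917483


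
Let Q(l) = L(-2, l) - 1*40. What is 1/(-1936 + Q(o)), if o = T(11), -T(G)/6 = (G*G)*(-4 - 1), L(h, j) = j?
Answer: 1/1654 ≈ 0.00060460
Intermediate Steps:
T(G) = 30*G**2 (T(G) = -6*G*G*(-4 - 1) = -6*G**2*(-5) = -(-30)*G**2 = 30*G**2)
o = 3630 (o = 30*11**2 = 30*121 = 3630)
Q(l) = -40 + l (Q(l) = l - 1*40 = l - 40 = -40 + l)
1/(-1936 + Q(o)) = 1/(-1936 + (-40 + 3630)) = 1/(-1936 + 3590) = 1/1654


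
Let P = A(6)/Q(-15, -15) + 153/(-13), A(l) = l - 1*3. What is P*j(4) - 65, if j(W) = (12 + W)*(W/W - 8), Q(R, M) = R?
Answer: 82911/65 ≈ 1275.6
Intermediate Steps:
A(l) = -3 + l (A(l) = l - 3 = -3 + l)
j(W) = -84 - 7*W (j(W) = (12 + W)*(1 - 8) = (12 + W)*(-7) = -84 - 7*W)
P = -778/65 (P = (-3 + 6)/(-15) + 153/(-13) = 3*(-1/15) + 153*(-1/13) = -1/5 - 153/13 = -778/65 ≈ -11.969)
P*j(4) - 65 = -778*(-84 - 7*4)/65 - 65 = -778*(-84 - 28)/65 - 65 = -778/65*(-112) - 65 = 87136/65 - 65 = 82911/65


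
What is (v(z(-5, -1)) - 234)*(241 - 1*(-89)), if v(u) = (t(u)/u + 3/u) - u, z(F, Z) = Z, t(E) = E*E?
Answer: -78210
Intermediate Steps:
t(E) = E²
v(u) = 3/u (v(u) = (u²/u + 3/u) - u = (u + 3/u) - u = 3/u)
(v(z(-5, -1)) - 234)*(241 - 1*(-89)) = (3/(-1) - 234)*(241 - 1*(-89)) = (3*(-1) - 234)*(241 + 89) = (-3 - 234)*330 = -237*330 = -78210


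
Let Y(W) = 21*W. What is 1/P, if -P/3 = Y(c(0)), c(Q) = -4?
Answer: 1/252 ≈ 0.0039683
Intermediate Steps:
P = 252 (P = -63*(-4) = -3*(-84) = 252)
1/P = 1/252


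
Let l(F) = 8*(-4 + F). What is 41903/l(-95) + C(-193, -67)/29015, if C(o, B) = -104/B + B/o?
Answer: -15721691360083/297152828280 ≈ -52.908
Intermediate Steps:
l(F) = -32 + 8*F
41903/l(-95) + C(-193, -67)/29015 = 41903/(-32 + 8*(-95)) + (-104/(-67) - 67/(-193))/29015 = 41903/(-32 - 760) + (-104*(-1/67) - 67*(-1/193))*(1/29015) = 41903/(-792) + (104/67 + 67/193)*(1/29015) = 41903*(-1/792) + (24561/12931)*(1/29015) = -41903/792 + 24561/375192965 = -15721691360083/297152828280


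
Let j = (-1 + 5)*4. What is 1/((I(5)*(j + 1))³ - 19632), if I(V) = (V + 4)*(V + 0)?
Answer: 1/447677493 ≈ 2.2338e-9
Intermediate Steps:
j = 16 (j = 4*4 = 16)
I(V) = V*(4 + V) (I(V) = (4 + V)*V = V*(4 + V))
1/((I(5)*(j + 1))³ - 19632) = 1/(((5*(4 + 5))*(16 + 1))³ - 19632) = 1/(((5*9)*17)³ - 19632) = 1/((45*17)³ - 19632) = 1/(765³ - 19632) = 1/(447697125 - 19632) = 1/447677493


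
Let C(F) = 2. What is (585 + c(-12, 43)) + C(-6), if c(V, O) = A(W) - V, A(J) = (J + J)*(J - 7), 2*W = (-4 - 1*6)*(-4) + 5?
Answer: 2593/2 ≈ 1296.5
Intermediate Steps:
W = 45/2 (W = ((-4 - 1*6)*(-4) + 5)/2 = ((-4 - 6)*(-4) + 5)/2 = (-10*(-4) + 5)/2 = (40 + 5)/2 = (½)*45 = 45/2 ≈ 22.500)
A(J) = 2*J*(-7 + J) (A(J) = (2*J)*(-7 + J) = 2*J*(-7 + J))
c(V, O) = 1395/2 - V (c(V, O) = 2*(45/2)*(-7 + 45/2) - V = 2*(45/2)*(31/2) - V = 1395/2 - V)
(585 + c(-12, 43)) + C(-6) = (585 + (1395/2 - 1*(-12))) + 2 = (585 + (1395/2 + 12)) + 2 = (585 + 1419/2) + 2 = 2589/2 + 2 = 2593/2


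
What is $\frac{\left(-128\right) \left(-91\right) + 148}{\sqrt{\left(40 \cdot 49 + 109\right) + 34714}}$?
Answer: $\frac{3932 \sqrt{4087}}{4087} \approx 61.505$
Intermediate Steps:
$\frac{\left(-128\right) \left(-91\right) + 148}{\sqrt{\left(40 \cdot 49 + 109\right) + 34714}} = \frac{11648 + 148}{\sqrt{\left(1960 + 109\right) + 34714}} = \frac{11796}{\sqrt{2069 + 34714}} = \frac{11796}{\sqrt{36783}} = \frac{11796}{3 \sqrt{4087}} = 11796 \frac{\sqrt{4087}}{12261} = \frac{3932 \sqrt{4087}}{4087}$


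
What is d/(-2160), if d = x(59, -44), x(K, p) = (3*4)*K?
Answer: -59/180 ≈ -0.32778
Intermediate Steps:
x(K, p) = 12*K
d = 708 (d = 12*59 = 708)
d/(-2160) = 708/(-2160) = 708*(-1/2160) = -59/180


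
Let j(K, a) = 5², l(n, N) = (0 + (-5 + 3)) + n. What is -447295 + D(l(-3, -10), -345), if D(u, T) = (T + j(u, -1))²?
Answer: -344895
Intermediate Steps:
l(n, N) = -2 + n (l(n, N) = (0 - 2) + n = -2 + n)
j(K, a) = 25
D(u, T) = (25 + T)² (D(u, T) = (T + 25)² = (25 + T)²)
-447295 + D(l(-3, -10), -345) = -447295 + (25 - 345)² = -447295 + (-320)² = -447295 + 102400 = -344895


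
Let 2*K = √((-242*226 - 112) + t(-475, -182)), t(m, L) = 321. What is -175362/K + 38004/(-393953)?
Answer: -38004/393953 + 10628*I*√54483/1651 ≈ -0.096468 + 1502.6*I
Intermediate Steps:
K = I*√54483/2 (K = √((-242*226 - 112) + 321)/2 = √((-54692 - 112) + 321)/2 = √(-54804 + 321)/2 = √(-54483)/2 = (I*√54483)/2 = I*√54483/2 ≈ 116.71*I)
-175362/K + 38004/(-393953) = -175362*(-2*I*√54483/54483) + 38004/(-393953) = -(-10628)*I*√54483/1651 + 38004*(-1/393953) = 10628*I*√54483/1651 - 38004/393953 = -38004/393953 + 10628*I*√54483/1651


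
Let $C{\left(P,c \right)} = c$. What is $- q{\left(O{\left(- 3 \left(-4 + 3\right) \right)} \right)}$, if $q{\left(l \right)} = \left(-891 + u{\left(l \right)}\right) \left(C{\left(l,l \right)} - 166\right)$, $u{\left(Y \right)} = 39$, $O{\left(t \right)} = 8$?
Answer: $-134616$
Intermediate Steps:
$q{\left(l \right)} = 141432 - 852 l$ ($q{\left(l \right)} = \left(-891 + 39\right) \left(l - 166\right) = - 852 \left(-166 + l\right) = 141432 - 852 l$)
$- q{\left(O{\left(- 3 \left(-4 + 3\right) \right)} \right)} = - (141432 - 6816) = \left(-1\right) 134616 = -134616$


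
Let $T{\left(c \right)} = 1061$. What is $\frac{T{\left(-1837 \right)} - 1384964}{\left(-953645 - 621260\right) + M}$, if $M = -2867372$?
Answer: $\frac{461301}{1480759} \approx 0.31153$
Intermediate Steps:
$\frac{T{\left(-1837 \right)} - 1384964}{\left(-953645 - 621260\right) + M} = \frac{1061 - 1384964}{\left(-953645 - 621260\right) - 2867372} = - \frac{1383903}{\left(-953645 - 621260\right) - 2867372} = - \frac{1383903}{-1574905 - 2867372} = - \frac{1383903}{-4442277} = \left(-1383903\right) \left(- \frac{1}{4442277}\right) = \frac{461301}{1480759}$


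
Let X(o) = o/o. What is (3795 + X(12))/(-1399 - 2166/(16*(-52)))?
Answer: -1579136/580901 ≈ -2.7184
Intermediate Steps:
X(o) = 1
(3795 + X(12))/(-1399 - 2166/(16*(-52))) = (3795 + 1)/(-1399 - 2166/(16*(-52))) = 3796/(-1399 - 2166/(-832)) = 3796/(-1399 - 2166*(-1/832)) = 3796/(-1399 + 1083/416) = 3796/(-580901/416) = 3796*(-416/580901) = -1579136/580901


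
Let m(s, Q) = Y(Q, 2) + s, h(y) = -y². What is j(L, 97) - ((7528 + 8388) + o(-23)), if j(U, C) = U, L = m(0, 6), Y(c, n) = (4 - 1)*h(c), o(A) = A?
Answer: -16001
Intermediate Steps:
Y(c, n) = -3*c² (Y(c, n) = (4 - 1)*(-c²) = 3*(-c²) = -3*c²)
m(s, Q) = s - 3*Q² (m(s, Q) = -3*Q² + s = s - 3*Q²)
L = -108 (L = 0 - 3*6² = 0 - 3*36 = 0 - 108 = -108)
j(L, 97) - ((7528 + 8388) + o(-23)) = -108 - ((7528 + 8388) - 23) = -108 - (15916 - 23) = -108 - 1*15893 = -108 - 15893 = -16001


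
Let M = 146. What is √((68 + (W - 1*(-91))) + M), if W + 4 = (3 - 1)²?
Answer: √305 ≈ 17.464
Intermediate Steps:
W = 0 (W = -4 + (3 - 1)² = -4 + 2² = -4 + 4 = 0)
√((68 + (W - 1*(-91))) + M) = √((68 + (0 - 1*(-91))) + 146) = √((68 + (0 + 91)) + 146) = √((68 + 91) + 146) = √(159 + 146) = √305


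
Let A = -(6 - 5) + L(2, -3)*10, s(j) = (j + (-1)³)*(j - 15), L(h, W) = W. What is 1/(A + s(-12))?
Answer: 1/320 ≈ 0.0031250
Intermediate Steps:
s(j) = (-1 + j)*(-15 + j) (s(j) = (j - 1)*(-15 + j) = (-1 + j)*(-15 + j))
A = -31 (A = -(6 - 5) - 3*10 = -1*1 - 30 = -1 - 30 = -31)
1/(A + s(-12)) = 1/(-31 + (15 + (-12)² - 16*(-12))) = 1/(-31 + (15 + 144 + 192)) = 1/(-31 + 351) = 1/320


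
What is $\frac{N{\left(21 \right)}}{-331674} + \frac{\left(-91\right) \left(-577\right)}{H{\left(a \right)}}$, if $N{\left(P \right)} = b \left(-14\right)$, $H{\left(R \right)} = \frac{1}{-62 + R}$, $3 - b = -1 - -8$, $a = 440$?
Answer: $\frac{470210581382}{23691} \approx 1.9848 \cdot 10^{7}$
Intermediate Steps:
$b = -4$ ($b = 3 - \left(-1 - -8\right) = 3 - \left(-1 + 8\right) = 3 - 7 = -4$)
$N{\left(P \right)} = 56$ ($N{\left(P \right)} = \left(-4\right) \left(-14\right) = 56$)
$\frac{N{\left(21 \right)}}{-331674} + \frac{\left(-91\right) \left(-577\right)}{H{\left(a \right)}} = \frac{56}{-331674} + \frac{\left(-91\right) \left(-577\right)}{\frac{1}{-62 + 440}} = 56 \left(- \frac{1}{331674}\right) + \frac{52507}{\frac{1}{378}} = - \frac{4}{23691} + 52507 \frac{1}{\frac{1}{378}} = - \frac{4}{23691} + 52507 \cdot 378 = - \frac{4}{23691} + 19847646 = \frac{470210581382}{23691}$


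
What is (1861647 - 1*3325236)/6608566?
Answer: -1463589/6608566 ≈ -0.22147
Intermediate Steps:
(1861647 - 1*3325236)/6608566 = (1861647 - 3325236)*(1/6608566) = -1463589*1/6608566 = -1463589/6608566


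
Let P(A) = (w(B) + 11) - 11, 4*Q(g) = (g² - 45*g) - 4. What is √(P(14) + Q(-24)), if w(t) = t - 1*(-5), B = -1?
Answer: √417 ≈ 20.421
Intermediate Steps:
w(t) = 5 + t (w(t) = t + 5 = 5 + t)
Q(g) = -1 - 45*g/4 + g²/4 (Q(g) = ((g² - 45*g) - 4)/4 = (-4 + g² - 45*g)/4 = -1 - 45*g/4 + g²/4)
P(A) = 4 (P(A) = ((5 - 1) + 11) - 11 = (4 + 11) - 11 = 15 - 11 = 4)
√(P(14) + Q(-24)) = √(4 + (-1 - 45/4*(-24) + (¼)*(-24)²)) = √(4 + (-1 + 270 + (¼)*576)) = √(4 + (-1 + 270 + 144)) = √(4 + 413) = √417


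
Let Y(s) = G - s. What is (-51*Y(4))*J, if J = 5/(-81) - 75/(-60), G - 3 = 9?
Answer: -13090/27 ≈ -484.81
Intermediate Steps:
G = 12 (G = 3 + 9 = 12)
Y(s) = 12 - s
J = 385/324 (J = 5*(-1/81) - 75*(-1/60) = -5/81 + 5/4 = 385/324 ≈ 1.1883)
(-51*Y(4))*J = -51*(12 - 1*4)*(385/324) = -51*(12 - 4)*(385/324) = -51*8*(385/324) = -408*385/324 = -13090/27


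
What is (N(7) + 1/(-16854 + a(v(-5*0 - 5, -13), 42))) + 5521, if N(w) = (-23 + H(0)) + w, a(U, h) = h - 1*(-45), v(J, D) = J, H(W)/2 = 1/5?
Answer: 461545204/83835 ≈ 5505.4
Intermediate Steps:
H(W) = ⅖ (H(W) = 2/5 = 2*(⅕) = ⅖)
a(U, h) = 45 + h (a(U, h) = h + 45 = 45 + h)
N(w) = -113/5 + w (N(w) = (-23 + ⅖) + w = -113/5 + w)
(N(7) + 1/(-16854 + a(v(-5*0 - 5, -13), 42))) + 5521 = ((-113/5 + 7) + 1/(-16854 + (45 + 42))) + 5521 = (-78/5 + 1/(-16854 + 87)) + 5521 = (-78/5 + 1/(-16767)) + 5521 = (-78/5 - 1/16767) + 5521 = -1307831/83835 + 5521 = 461545204/83835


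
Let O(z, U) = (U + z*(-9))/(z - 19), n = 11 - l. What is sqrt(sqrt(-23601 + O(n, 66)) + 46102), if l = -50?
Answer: sqrt(184408 + 10*I*sqrt(3778))/2 ≈ 214.71 + 0.35783*I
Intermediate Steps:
n = 61 (n = 11 - 1*(-50) = 11 + 50 = 61)
O(z, U) = (U - 9*z)/(-19 + z)
sqrt(sqrt(-23601 + O(n, 66)) + 46102) = sqrt(sqrt(-23601 + (66 - 9*61)/(-19 + 61)) + 46102) = sqrt(sqrt(-23601 + (66 - 549)/42) + 46102) = sqrt(sqrt(-23601 + (1/42)*(-483)) + 46102) = sqrt(sqrt(-23601 - 23/2) + 46102) = sqrt(sqrt(-47225/2) + 46102) = sqrt(5*I*sqrt(3778)/2 + 46102) = sqrt(46102 + 5*I*sqrt(3778)/2)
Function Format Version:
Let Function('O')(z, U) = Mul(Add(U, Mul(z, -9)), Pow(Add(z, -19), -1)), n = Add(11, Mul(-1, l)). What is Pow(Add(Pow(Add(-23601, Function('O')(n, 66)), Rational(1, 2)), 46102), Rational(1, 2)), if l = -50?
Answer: Mul(Rational(1, 2), Pow(Add(184408, Mul(10, I, Pow(3778, Rational(1, 2)))), Rational(1, 2))) ≈ Add(214.71, Mul(0.35783, I))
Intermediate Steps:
n = 61 (n = Add(11, Mul(-1, -50)) = Add(11, 50) = 61)
Function('O')(z, U) = Mul(Pow(Add(-19, z), -1), Add(U, Mul(-9, z))) (Function('O')(z, U) = Mul(Add(U, Mul(-9, z)), Pow(Add(-19, z), -1)) = Mul(Pow(Add(-19, z), -1), Add(U, Mul(-9, z))))
Pow(Add(Pow(Add(-23601, Function('O')(n, 66)), Rational(1, 2)), 46102), Rational(1, 2)) = Pow(Add(Pow(Add(-23601, Mul(Pow(Add(-19, 61), -1), Add(66, Mul(-9, 61)))), Rational(1, 2)), 46102), Rational(1, 2)) = Pow(Add(Pow(Add(-23601, Mul(Pow(42, -1), Add(66, -549))), Rational(1, 2)), 46102), Rational(1, 2)) = Pow(Add(Pow(Add(-23601, Mul(Rational(1, 42), -483)), Rational(1, 2)), 46102), Rational(1, 2)) = Pow(Add(Pow(Add(-23601, Rational(-23, 2)), Rational(1, 2)), 46102), Rational(1, 2)) = Pow(Add(Pow(Rational(-47225, 2), Rational(1, 2)), 46102), Rational(1, 2)) = Pow(Add(Mul(Rational(5, 2), I, Pow(3778, Rational(1, 2))), 46102), Rational(1, 2)) = Pow(Add(46102, Mul(Rational(5, 2), I, Pow(3778, Rational(1, 2)))), Rational(1, 2))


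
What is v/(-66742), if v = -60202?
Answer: 30101/33371 ≈ 0.90201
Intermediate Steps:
v/(-66742) = -60202/(-66742) = -60202*(-1/66742) = 30101/33371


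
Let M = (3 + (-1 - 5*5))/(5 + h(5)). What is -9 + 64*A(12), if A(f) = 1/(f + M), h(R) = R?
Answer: -233/97 ≈ -2.4021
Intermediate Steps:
M = -23/10 (M = (3 + (-1 - 5*5))/(5 + 5) = (3 + (-1 - 25))/10 = (3 - 26)*(⅒) = -23*⅒ = -23/10 ≈ -2.3000)
A(f) = 1/(-23/10 + f) (A(f) = 1/(f - 23/10) = 1/(-23/10 + f))
-9 + 64*A(12) = -9 + 64*(10/(-23 + 10*12)) = -9 + 64*(10/(-23 + 120)) = -9 + 64*(10/97) = -9 + 640/97 = -233/97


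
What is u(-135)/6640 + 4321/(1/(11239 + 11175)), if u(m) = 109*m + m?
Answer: 64308992131/664 ≈ 9.6851e+7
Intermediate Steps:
u(m) = 110*m
u(-135)/6640 + 4321/(1/(11239 + 11175)) = (110*(-135))/6640 + 4321/(1/(11239 + 11175)) = -14850*1/6640 + 4321/(1/22414) = -1485/664 + 4321/(1/22414) = -1485/664 + 4321*22414 = -1485/664 + 96850894 = 64308992131/664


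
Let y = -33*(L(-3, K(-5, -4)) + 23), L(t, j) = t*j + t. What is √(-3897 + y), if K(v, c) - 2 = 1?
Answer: 2*I*√1065 ≈ 65.269*I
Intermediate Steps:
K(v, c) = 3 (K(v, c) = 2 + 1 = 3)
L(t, j) = t + j*t (L(t, j) = j*t + t = t + j*t)
y = -363 (y = -33*(-3*(1 + 3) + 23) = -33*(-3*4 + 23) = -33*(-12 + 23) = -33*11 = -363)
√(-3897 + y) = √(-3897 - 363) = √(-4260) = 2*I*√1065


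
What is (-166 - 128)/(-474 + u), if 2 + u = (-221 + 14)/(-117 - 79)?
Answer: 57624/93089 ≈ 0.61902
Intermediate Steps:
u = -185/196 (u = -2 + (-221 + 14)/(-117 - 79) = -2 - 207/(-196) = -2 - 207*(-1/196) = -2 + 207/196 = -185/196 ≈ -0.94388)
(-166 - 128)/(-474 + u) = (-166 - 128)/(-474 - 185/196) = -294/(-93089/196) = -294*(-196/93089) = 57624/93089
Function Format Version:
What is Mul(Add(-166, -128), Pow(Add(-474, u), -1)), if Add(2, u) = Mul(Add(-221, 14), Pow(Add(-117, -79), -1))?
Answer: Rational(57624, 93089) ≈ 0.61902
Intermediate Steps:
u = Rational(-185, 196) (u = Add(-2, Mul(Add(-221, 14), Pow(Add(-117, -79), -1))) = Add(-2, Mul(-207, Pow(-196, -1))) = Add(-2, Mul(-207, Rational(-1, 196))) = Add(-2, Rational(207, 196)) = Rational(-185, 196) ≈ -0.94388)
Mul(Add(-166, -128), Pow(Add(-474, u), -1)) = Mul(Add(-166, -128), Pow(Add(-474, Rational(-185, 196)), -1)) = Mul(-294, Pow(Rational(-93089, 196), -1)) = Mul(-294, Rational(-196, 93089)) = Rational(57624, 93089)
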